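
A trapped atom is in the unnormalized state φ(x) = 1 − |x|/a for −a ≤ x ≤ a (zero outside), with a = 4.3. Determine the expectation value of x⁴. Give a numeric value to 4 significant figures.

⟨x⁴⟩ = ∫ x⁴·|φ|² dx / ∫|φ|² dx (integrals over the domain).
φ is even, so ∫ over [−a, a] = 2∫₀ᵃ with φ = 1 − x/a there: ∫₀ᵃ (1 − x/a)² dx = a/3, ∫₀ᵃ x²(1 − x/a)² dx = a³/30, ∫₀ᵃ x⁴(1 − x/a)² dx = a⁵/105.
State is unnormalized: ∫|φ|² dx = 2.8667, and ∫φ*·x⁴·φ dx = 28.002, so ⟨x⁴⟩ = 28.002 / 2.8667.
⟨x⁴⟩ = 9.7680.

9.768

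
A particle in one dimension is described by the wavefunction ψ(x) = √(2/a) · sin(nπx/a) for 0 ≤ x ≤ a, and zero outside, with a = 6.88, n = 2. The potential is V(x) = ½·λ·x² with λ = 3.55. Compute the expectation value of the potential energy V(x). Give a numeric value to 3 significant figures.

⟨V⟩ = ∫ V(x)·|ψ|² dx.
With sin²θ = (1 − cos2θ)/2 on 0 ≤ x ≤ a: ∫sin²(nπx/a) dx = a/2, ∫x·sin²(nπx/a) dx = a²/4, ∫x²·sin²(nπx/a) dx = a³·(1/6 − 1/(4n²π²)); higher powers xᵏ the same way, integrating xᵏ·cos(2nπx/a) by parts.
⟨V⟩ = 26.942.

26.9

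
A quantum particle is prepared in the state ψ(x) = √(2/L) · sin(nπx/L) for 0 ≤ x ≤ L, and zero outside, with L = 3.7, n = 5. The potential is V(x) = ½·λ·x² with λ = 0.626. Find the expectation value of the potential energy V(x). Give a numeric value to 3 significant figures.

1.42

⟨V⟩ = ∫ V(x)·|ψ|² dx.
With sin²θ = (1 − cos2θ)/2 on 0 ≤ x ≤ L: ∫sin²(nπx/L) dx = L/2, ∫x·sin²(nπx/L) dx = L²/4, ∫x²·sin²(nπx/L) dx = L³·(1/6 − 1/(4n²π²)); higher powers xᵏ the same way, integrating xᵏ·cos(2nπx/L) by parts.
⟨V⟩ = 1.4196.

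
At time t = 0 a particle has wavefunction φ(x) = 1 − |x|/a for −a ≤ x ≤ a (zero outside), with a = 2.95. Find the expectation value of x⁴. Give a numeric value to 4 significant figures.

2.164

⟨x⁴⟩ = ∫ x⁴·|φ|² dx / ∫|φ|² dx (integrals over the domain).
φ is even, so ∫ over [−a, a] = 2∫₀ᵃ with φ = 1 − x/a there: ∫₀ᵃ (1 − x/a)² dx = a/3, ∫₀ᵃ x²(1 − x/a)² dx = a³/30, ∫₀ᵃ x⁴(1 − x/a)² dx = a⁵/105.
State is unnormalized: ∫|φ|² dx = 1.9667, and ∫φ*·x⁴·φ dx = 4.2555, so ⟨x⁴⟩ = 4.2555 / 1.9667.
⟨x⁴⟩ = 2.1638.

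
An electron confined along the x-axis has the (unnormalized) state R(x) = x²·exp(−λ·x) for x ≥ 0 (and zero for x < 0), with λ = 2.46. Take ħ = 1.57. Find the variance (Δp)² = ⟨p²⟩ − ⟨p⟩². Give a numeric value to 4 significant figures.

Compute ⟨p⟩ and ⟨p²⟩ separately; (Δp)² = ⟨p²⟩ − ⟨p⟩².
Differentiate x²·exp(−λ·x) with the product rule; every integrand then reduces to terms xʲ·e^(−2λx) on [0, ∞), with ∫₀^∞ xʲ·e^(−2λx) dx = j!/(2λ)^(j+1).
Normalization: ∫|R|² dx = 0.0083250.
⟨p⟩ = 0.0000 and ⟨p²⟩ = 4.9722.
(Δp)² = 4.9722 − (0.0000)² = 4.9722.

4.972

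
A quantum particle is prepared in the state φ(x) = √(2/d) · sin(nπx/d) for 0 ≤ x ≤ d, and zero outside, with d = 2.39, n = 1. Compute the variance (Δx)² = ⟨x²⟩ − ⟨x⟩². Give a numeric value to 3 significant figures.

0.187

Compute ⟨x⟩ and ⟨x²⟩ separately, then (Δx)² = ⟨x²⟩ − ⟨x⟩².
With sin²θ = (1 − cos2θ)/2 on 0 ≤ x ≤ d: ∫sin²(nπx/d) dx = d/2, ∫x·sin²(nπx/d) dx = d²/4, ∫x²·sin²(nπx/d) dx = d³·(1/6 − 1/(4n²π²)); higher powers xᵏ the same way, integrating xᵏ·cos(2nπx/d) by parts.
⟨x⟩ = 1.1950 and ⟨x²⟩ = 1.6147.
(Δx)² = 1.6147 − (1.1950)² = 0.18663.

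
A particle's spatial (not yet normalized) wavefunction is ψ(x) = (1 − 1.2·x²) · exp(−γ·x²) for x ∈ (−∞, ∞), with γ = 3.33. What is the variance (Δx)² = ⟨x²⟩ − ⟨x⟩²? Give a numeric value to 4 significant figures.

0.05169

Compute ⟨x⟩ and ⟨x²⟩ separately, then (Δx)² = ⟨x²⟩ − ⟨x⟩².
Expand each integrand as polynomial × e^(−2γx²) and use ∫x^(2j)·e^(−2γx²) dx = (2j−1)!!/(4γ)^j · √(π/(2γ)), odd powers → 0; here √(π/(2γ)) = 0.68681.
Normalization: ∫|ψ|² dx = 0.57978.
⟨x⟩ = 0.0000 and ⟨x²⟩ = 0.051689.
(Δx)² = 0.051689 − (0.0000)² = 0.051689.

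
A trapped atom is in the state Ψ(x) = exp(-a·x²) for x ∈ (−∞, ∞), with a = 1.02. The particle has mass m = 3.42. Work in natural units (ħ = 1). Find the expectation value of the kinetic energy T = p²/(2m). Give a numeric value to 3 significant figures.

0.149

T = −(ħ²/2m) d²/dx², so ⟨T⟩ = −(ħ²/2m) ∫ Ψ*·Ψ'' dx / ∫|Ψ|² dx; with m = 3.42.
Gaussian moments: ∫x^(2j)·e^(−2ax²) dx = (2j−1)!!/(4a)^j · √(π/(2a)), odd powers integrate to 0; here √(π/(2a)) = 1.2410. Derivatives: d/dx e^(−ax²) = −2ax·e^(−ax²), d²/dx² e^(−ax²) = (4a²x² − 2a)·e^(−ax²).
State is unnormalized: ∫|Ψ|² dx = 1.2410, and ∫Ψ*·(−ħ²/2m · Ψ'') dx = 0.18506, so ⟨T⟩ = 0.18506 / 1.2410.
⟨T⟩ = 0.14912.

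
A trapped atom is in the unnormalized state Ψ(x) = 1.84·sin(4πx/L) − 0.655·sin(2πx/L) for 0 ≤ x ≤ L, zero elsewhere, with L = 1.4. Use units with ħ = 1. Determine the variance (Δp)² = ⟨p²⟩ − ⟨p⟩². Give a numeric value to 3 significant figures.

73.8

Compute ⟨p⟩ and ⟨p²⟩ separately; (Δp)² = ⟨p²⟩ − ⟨p⟩².
d²/dx² sin(jπx/L) = −(jπ/L)²·sin(jπx/L); on 0 ≤ x ≤ L, ∫sin²(jπx/L) dx = L/2 and ∫sin(jπx/L)·sin(lπx/L) dx = 0 for j ≠ l, so only diagonal terms survive in ∫|Ψ|² and ∫Ψ·Ψ″; ∫Ψ·Ψ′ dx = [Ψ²/2] between the walls = 0.
Normalization: ∫|Ψ|² dx = 2.6702.
⟨p⟩ = 0.0000 and ⟨p²⟩ = 73.772.
(Δp)² = 73.772 − (0.0000)² = 73.772.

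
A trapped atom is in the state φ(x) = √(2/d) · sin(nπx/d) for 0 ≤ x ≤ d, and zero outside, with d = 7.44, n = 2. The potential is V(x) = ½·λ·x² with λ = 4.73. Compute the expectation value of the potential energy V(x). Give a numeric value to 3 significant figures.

⟨V⟩ = ∫ V(x)·|φ|² dx.
With sin²θ = (1 − cos2θ)/2 on 0 ≤ x ≤ d: ∫sin²(nπx/d) dx = d/2, ∫x·sin²(nπx/d) dx = d²/4, ∫x²·sin²(nπx/d) dx = d³·(1/6 − 1/(4n²π²)); higher powers xᵏ the same way, integrating xᵏ·cos(2nπx/d) by parts.
⟨V⟩ = 41.979.

42.0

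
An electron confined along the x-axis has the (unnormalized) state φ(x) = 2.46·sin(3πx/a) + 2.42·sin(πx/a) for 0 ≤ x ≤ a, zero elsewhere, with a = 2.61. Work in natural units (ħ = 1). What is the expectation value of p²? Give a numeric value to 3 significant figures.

7.34

p² φ = −ħ² d²φ/dx²; ⟨p²⟩ = −ħ² ∫ φ*·φ'' dx / ∫|φ|² dx.
d²/dx² sin(jπx/a) = −(jπ/a)²·sin(jπx/a); on 0 ≤ x ≤ a, ∫sin²(jπx/a) dx = a/2 and ∫sin(jπx/a)·sin(lπx/a) dx = 0 for j ≠ l, so only diagonal terms survive in ∫|φ|² and ∫φ·φ″; ∫φ·φ′ dx = [φ²/2] between the walls = 0.
State is unnormalized: ∫|φ|² dx = 15.540, and ∫φ*·(−ħ² φ'') dx = 114.05, so ⟨p²⟩ = 114.05 / 15.540.
⟨p²⟩ = 7.3392.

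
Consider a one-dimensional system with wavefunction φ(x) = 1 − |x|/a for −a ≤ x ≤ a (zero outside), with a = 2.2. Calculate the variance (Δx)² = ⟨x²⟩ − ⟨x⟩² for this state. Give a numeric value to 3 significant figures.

0.484

Compute ⟨x⟩ and ⟨x²⟩ separately, then (Δx)² = ⟨x²⟩ − ⟨x⟩².
φ is even, so ∫ over [−a, a] = 2∫₀ᵃ with φ = 1 − x/a there: ∫₀ᵃ (1 − x/a)² dx = a/3, ∫₀ᵃ x²(1 − x/a)² dx = a³/30, ∫₀ᵃ x⁴(1 − x/a)² dx = a⁵/105.
Normalization: ∫|φ|² dx = 1.4667.
⟨x⟩ = 0.0000 and ⟨x²⟩ = 0.48400.
(Δx)² = 0.48400 − (0.0000)² = 0.48400.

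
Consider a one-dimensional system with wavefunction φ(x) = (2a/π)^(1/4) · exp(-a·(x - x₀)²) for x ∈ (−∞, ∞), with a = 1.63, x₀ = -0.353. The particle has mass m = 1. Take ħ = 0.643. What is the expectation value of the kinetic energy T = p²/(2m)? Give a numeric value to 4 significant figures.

0.3370

T = −(ħ²/2m) d²/dx², so ⟨T⟩ = −(ħ²/2m) ∫ φ*·φ'' dx; with m = 1.
Gaussian moments (u = x − x₀): ∫u^(2j)·e^(−2au²) du = (2j−1)!!/(4a)^j · √(π/(2a)), odd powers integrate to 0; here √(π/(2a)) = 0.98167. Derivatives: d/dx e^(−au²) = −2au·e^(−au²), d²/dx² e^(−au²) = (4a²u² − 2a)·e^(−au²).
⟨T⟩ = 0.33696.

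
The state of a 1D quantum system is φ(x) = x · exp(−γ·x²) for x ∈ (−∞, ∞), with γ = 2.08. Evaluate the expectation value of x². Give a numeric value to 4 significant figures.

⟨x²⟩ = ∫ x²·|φ|² dx / ∫|φ|² dx (integrals over the domain).
Expand each integrand as polynomial × e^(−2γx²) and use ∫x^(2j)·e^(−2γx²) dx = (2j−1)!!/(4γ)^j · √(π/(2γ)), odd powers → 0; here √(π/(2γ)) = 0.86902.
State is unnormalized: ∫|φ|² dx = 0.10445, and ∫φ*·x²·φ dx = 0.037662, so ⟨x²⟩ = 0.037662 / 0.10445.
⟨x²⟩ = 0.36058.

0.3606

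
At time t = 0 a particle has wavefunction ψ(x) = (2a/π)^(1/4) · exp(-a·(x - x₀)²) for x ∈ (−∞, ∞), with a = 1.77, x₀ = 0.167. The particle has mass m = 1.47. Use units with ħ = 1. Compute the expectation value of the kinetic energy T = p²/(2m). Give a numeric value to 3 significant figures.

T = −(ħ²/2m) d²/dx², so ⟨T⟩ = −(ħ²/2m) ∫ ψ*·ψ'' dx; with m = 1.47.
Gaussian moments (u = x − x₀): ∫u^(2j)·e^(−2au²) du = (2j−1)!!/(4a)^j · √(π/(2a)), odd powers integrate to 0; here √(π/(2a)) = 0.94205. Derivatives: d/dx e^(−au²) = −2au·e^(−au²), d²/dx² e^(−au²) = (4a²u² − 2a)·e^(−au²).
⟨T⟩ = 0.60204.

0.602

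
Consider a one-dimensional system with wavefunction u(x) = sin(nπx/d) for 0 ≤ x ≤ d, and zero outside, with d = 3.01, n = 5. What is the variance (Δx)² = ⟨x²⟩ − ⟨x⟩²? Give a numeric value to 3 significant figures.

0.737

Compute ⟨x⟩ and ⟨x²⟩ separately, then (Δx)² = ⟨x²⟩ − ⟨x⟩².
With sin²θ = (1 − cos2θ)/2 on 0 ≤ x ≤ d: ∫sin²(nπx/d) dx = d/2, ∫x·sin²(nπx/d) dx = d²/4, ∫x²·sin²(nπx/d) dx = d³·(1/6 − 1/(4n²π²)); higher powers xᵏ the same way, integrating xᵏ·cos(2nπx/d) by parts.
Normalization: ∫|u|² dx = 1.5050.
⟨x⟩ = 1.5050 and ⟨x²⟩ = 3.0017.
(Δx)² = 3.0017 − (1.5050)² = 0.73665.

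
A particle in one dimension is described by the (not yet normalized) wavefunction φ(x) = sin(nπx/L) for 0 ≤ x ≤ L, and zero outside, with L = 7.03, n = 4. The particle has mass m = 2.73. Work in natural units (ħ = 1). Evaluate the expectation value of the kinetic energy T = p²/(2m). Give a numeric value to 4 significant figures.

0.5852

T = −(ħ²/2m) d²/dx², so ⟨T⟩ = −(ħ²/2m) ∫ φ*·φ'' dx / ∫|φ|² dx; with m = 2.73.
d/dx sin(nπx/L) = (nπ/L)·cos(nπx/L) and d²/dx² sin(nπx/L) = −(nπ/L)²·sin(nπx/L); on 0 ≤ x ≤ L, ∫sin²(nπx/L) dx = L/2 and ∫sin(nπx/L)·cos(nπx/L) dx = 0.
State is unnormalized: ∫|φ|² dx = 3.5150, and ∫φ*·(−ħ²/2m · φ'') dx = 2.0570, so ⟨T⟩ = 2.0570 / 3.5150.
⟨T⟩ = 0.58522.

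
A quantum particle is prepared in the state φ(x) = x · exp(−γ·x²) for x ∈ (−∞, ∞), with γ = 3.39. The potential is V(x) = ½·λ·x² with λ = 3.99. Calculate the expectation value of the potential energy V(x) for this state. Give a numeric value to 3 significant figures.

⟨V⟩ = ∫ V(x)·|φ|² dx / ∫|φ|² dx.
Expand each integrand as polynomial × e^(−2γx²) and use ∫x^(2j)·e^(−2γx²) dx = (2j−1)!!/(4γ)^j · √(π/(2γ)), odd powers → 0; here √(π/(2γ)) = 0.68071.
State is unnormalized: ∫|φ|² dx = 0.050200, and ∫φ*·V(x)·φ dx = 0.022157, so ⟨V⟩ = 0.022157 / 0.050200.
⟨V⟩ = 0.44137.

0.441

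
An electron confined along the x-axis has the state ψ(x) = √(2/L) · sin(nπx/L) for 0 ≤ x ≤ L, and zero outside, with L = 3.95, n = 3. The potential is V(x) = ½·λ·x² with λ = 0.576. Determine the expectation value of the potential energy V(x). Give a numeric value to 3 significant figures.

1.47

⟨V⟩ = ∫ V(x)·|ψ|² dx.
With sin²θ = (1 − cos2θ)/2 on 0 ≤ x ≤ L: ∫sin²(nπx/L) dx = L/2, ∫x·sin²(nπx/L) dx = L²/4, ∫x²·sin²(nπx/L) dx = L³·(1/6 − 1/(4n²π²)); higher powers xᵏ the same way, integrating xᵏ·cos(2nπx/L) by parts.
⟨V⟩ = 1.4725.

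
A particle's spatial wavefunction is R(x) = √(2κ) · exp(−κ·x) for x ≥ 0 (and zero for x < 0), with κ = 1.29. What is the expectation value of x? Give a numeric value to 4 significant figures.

0.3876

⟨x⟩ = ∫ x·|R|² dx (integrals over the domain).
Every integrand reduces to terms xʲ·e^(−2κx) on [0, ∞); use ∫₀^∞ xʲ·e^(−2κx) dx = j!/(2κ)^(j+1).
⟨x⟩ = 0.38760.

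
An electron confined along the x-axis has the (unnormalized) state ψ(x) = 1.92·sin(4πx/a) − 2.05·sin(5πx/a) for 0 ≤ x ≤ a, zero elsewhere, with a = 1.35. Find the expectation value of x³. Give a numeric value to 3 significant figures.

⟨x³⟩ = ∫ x³·|ψ|² dx / ∫|ψ|² dx (integrals over the domain).
On 0 ≤ x ≤ a (j ≠ l): ∫sin²(jπx/a) dx = a/2, ∫sin(jπx/a)·sin(lπx/a) dx = 0; diagonal moments ∫x·sin²(jπx/a) dx = a²/4, ∫x²·sin²(jπx/a) dx = a³·(1/6 − 1/(4j²π²)); cross terms ∫x·sin(jπx/a)·sin(lπx/a) dx = 0 for j + l even and −4jla²/(π²(j² − l²)²) for j + l odd, ∫x²·sin(jπx/a)·sin(lπx/a) dx = (−1)^(j+l)·4jla³/(π²(j² − l²)²); higher powers the same way via product-to-sum and parts.
State is unnormalized: ∫|ψ|² dx = 5.3250, and ∫ψ*·x³·ψ dx = 5.5396, so ⟨x³⟩ = 5.5396 / 5.3250.
⟨x³⟩ = 1.0403.

1.04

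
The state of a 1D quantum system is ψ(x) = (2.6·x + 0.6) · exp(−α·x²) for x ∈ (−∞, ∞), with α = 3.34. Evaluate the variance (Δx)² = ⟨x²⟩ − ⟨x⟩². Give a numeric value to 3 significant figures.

Compute ⟨x⟩ and ⟨x²⟩ separately, then (Δx)² = ⟨x²⟩ − ⟨x⟩².
Expand each integrand as polynomial × e^(−2αx²) and use ∫x^(2j)·e^(−2αx²) dx = (2j−1)!!/(4α)^j · √(π/(2α)), odd powers → 0; here √(π/(2α)) = 0.68578.
Normalization: ∫|ψ|² dx = 0.59388.
⟨x⟩ = 0.26967 and ⟨x²⟩ = 0.16232.
(Δx)² = 0.16232 − (0.26967)² = 0.089596.

0.0896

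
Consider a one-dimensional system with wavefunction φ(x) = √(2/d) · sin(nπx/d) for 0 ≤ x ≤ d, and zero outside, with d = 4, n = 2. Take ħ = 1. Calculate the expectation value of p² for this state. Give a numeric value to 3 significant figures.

p² φ = −ħ² d²φ/dx²; ⟨p²⟩ = −ħ² ∫ φ*·φ'' dx.
d/dx sin(nπx/d) = (nπ/d)·cos(nπx/d) and d²/dx² sin(nπx/d) = −(nπ/d)²·sin(nπx/d); on 0 ≤ x ≤ d, ∫sin²(nπx/d) dx = d/2 and ∫sin(nπx/d)·cos(nπx/d) dx = 0.
⟨p²⟩ = 2.4674.

2.47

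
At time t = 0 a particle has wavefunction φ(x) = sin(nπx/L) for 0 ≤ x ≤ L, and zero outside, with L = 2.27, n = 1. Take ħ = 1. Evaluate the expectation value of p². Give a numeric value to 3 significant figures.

1.92

p² φ = −ħ² d²φ/dx²; ⟨p²⟩ = −ħ² ∫ φ*·φ'' dx / ∫|φ|² dx.
d/dx sin(nπx/L) = (nπ/L)·cos(nπx/L) and d²/dx² sin(nπx/L) = −(nπ/L)²·sin(nπx/L); on 0 ≤ x ≤ L, ∫sin²(nπx/L) dx = L/2 and ∫sin(nπx/L)·cos(nπx/L) dx = 0.
State is unnormalized: ∫|φ|² dx = 1.1350, and ∫φ*·(−ħ² φ'') dx = 2.1739, so ⟨p²⟩ = 2.1739 / 1.1350.
⟨p²⟩ = 1.9153.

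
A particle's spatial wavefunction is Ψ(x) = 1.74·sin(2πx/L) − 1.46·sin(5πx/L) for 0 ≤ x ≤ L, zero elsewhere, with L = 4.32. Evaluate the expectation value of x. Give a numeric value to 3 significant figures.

2.24

⟨x⟩ = ∫ x·|Ψ|² dx / ∫|Ψ|² dx (integrals over the domain).
On 0 ≤ x ≤ L (j ≠ l): ∫sin²(jπx/L) dx = L/2, ∫sin(jπx/L)·sin(lπx/L) dx = 0; diagonal moments ∫x·sin²(jπx/L) dx = L²/4, ∫x²·sin²(jπx/L) dx = L³·(1/6 − 1/(4j²π²)); cross terms ∫x·sin(jπx/L)·sin(lπx/L) dx = 0 for j + l even and −4jlL²/(π²(j² − l²)²) for j + l odd, ∫x²·sin(jπx/L)·sin(lπx/L) dx = (−1)^(j+l)·4jlL³/(π²(j² − l²)²); higher powers the same way via product-to-sum and parts.
State is unnormalized: ∫|Ψ|² dx = 11.144, and ∫Ψ*·x·Ψ dx = 24.942, so ⟨x⟩ = 24.942 / 11.144.
⟨x⟩ = 2.2382.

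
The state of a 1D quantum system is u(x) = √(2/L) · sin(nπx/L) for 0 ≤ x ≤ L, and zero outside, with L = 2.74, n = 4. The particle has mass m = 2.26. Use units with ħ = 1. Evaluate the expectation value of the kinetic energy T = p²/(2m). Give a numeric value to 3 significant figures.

T = −(ħ²/2m) d²/dx², so ⟨T⟩ = −(ħ²/2m) ∫ u*·u'' dx; with m = 2.26.
d/dx sin(nπx/L) = (nπ/L)·cos(nπx/L) and d²/dx² sin(nπx/L) = −(nπ/L)²·sin(nπx/L); on 0 ≤ x ≤ L, ∫sin²(nπx/L) dx = L/2 and ∫sin(nπx/L)·cos(nπx/L) dx = 0.
⟨T⟩ = 4.6535.

4.65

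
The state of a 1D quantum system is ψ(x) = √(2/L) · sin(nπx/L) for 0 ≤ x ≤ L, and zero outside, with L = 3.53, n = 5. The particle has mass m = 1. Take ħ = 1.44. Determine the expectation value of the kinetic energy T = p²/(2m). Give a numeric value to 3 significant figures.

20.5

T = −(ħ²/2m) d²/dx², so ⟨T⟩ = −(ħ²/2m) ∫ ψ*·ψ'' dx; with m = 1.
d/dx sin(nπx/L) = (nπ/L)·cos(nπx/L) and d²/dx² sin(nπx/L) = −(nπ/L)²·sin(nπx/L); on 0 ≤ x ≤ L, ∫sin²(nπx/L) dx = L/2 and ∫sin(nπx/L)·cos(nπx/L) dx = 0.
⟨T⟩ = 20.530.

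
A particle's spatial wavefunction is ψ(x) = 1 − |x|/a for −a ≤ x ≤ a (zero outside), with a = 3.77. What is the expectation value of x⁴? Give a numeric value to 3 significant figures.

⟨x⁴⟩ = ∫ x⁴·|ψ|² dx / ∫|ψ|² dx (integrals over the domain).
ψ is even, so ∫ over [−a, a] = 2∫₀ᵃ with ψ = 1 − x/a there: ∫₀ᵃ (1 − x/a)² dx = a/3, ∫₀ᵃ x²(1 − x/a)² dx = a³/30, ∫₀ᵃ x⁴(1 − x/a)² dx = a⁵/105.
State is unnormalized: ∫|ψ|² dx = 2.5133, and ∫ψ*·x⁴·ψ dx = 14.506, so ⟨x⁴⟩ = 14.506 / 2.5133.
⟨x⁴⟩ = 5.7716.

5.77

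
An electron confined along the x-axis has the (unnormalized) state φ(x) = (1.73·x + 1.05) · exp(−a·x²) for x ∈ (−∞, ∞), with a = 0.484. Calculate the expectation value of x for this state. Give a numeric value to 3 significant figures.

0.709

⟨x⟩ = ∫ x·|φ|² dx / ∫|φ|² dx (integrals over the domain).
Expand each integrand as polynomial × e^(−2ax²) and use ∫x^(2j)·e^(−2ax²) dx = (2j−1)!!/(4a)^j · √(π/(2a)), odd powers → 0; here √(π/(2a)) = 1.8015.
State is unnormalized: ∫|φ|² dx = 4.7712, and ∫φ*·x·φ dx = 3.3806, so ⟨x⟩ = 3.3806 / 4.7712.
⟨x⟩ = 0.70855.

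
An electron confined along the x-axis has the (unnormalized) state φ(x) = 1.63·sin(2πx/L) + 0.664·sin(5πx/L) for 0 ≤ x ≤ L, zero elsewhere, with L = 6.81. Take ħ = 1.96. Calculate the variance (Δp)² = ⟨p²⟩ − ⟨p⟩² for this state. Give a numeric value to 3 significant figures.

5.71

Compute ⟨p⟩ and ⟨p²⟩ separately; (Δp)² = ⟨p²⟩ − ⟨p⟩².
d²/dx² sin(jπx/L) = −(jπ/L)²·sin(jπx/L); on 0 ≤ x ≤ L, ∫sin²(jπx/L) dx = L/2 and ∫sin(jπx/L)·sin(lπx/L) dx = 0 for j ≠ l, so only diagonal terms survive in ∫|φ|² and ∫φ·φ″; ∫φ·φ′ dx = [φ²/2] between the walls = 0.
Normalization: ∫|φ|² dx = 10.548.
⟨p⟩ = 0.0000 and ⟨p²⟩ = 5.7138.
(Δp)² = 5.7138 − (0.0000)² = 5.7138.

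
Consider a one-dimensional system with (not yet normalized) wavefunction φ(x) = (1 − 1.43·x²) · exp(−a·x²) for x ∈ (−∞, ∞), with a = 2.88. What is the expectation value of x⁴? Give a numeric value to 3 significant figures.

⟨x⁴⟩ = ∫ x⁴·|φ|² dx / ∫|φ|² dx (integrals over the domain).
Expand each integrand as polynomial × e^(−2ax²) and use ∫x^(2j)·e^(−2ax²) dx = (2j−1)!!/(4a)^j · √(π/(2a)), odd powers → 0; here √(π/(2a)) = 0.73852.
State is unnormalized: ∫|φ|² dx = 0.58931, and ∫φ*·x⁴·φ dx = 0.0049748, so ⟨x⁴⟩ = 0.0049748 / 0.58931.
⟨x⁴⟩ = 0.0084417.

0.00844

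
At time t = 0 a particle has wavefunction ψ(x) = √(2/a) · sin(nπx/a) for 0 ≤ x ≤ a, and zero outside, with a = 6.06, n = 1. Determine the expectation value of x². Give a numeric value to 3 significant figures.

10.4

⟨x²⟩ = ∫ x²·|ψ|² dx (integrals over the domain).
With sin²θ = (1 − cos2θ)/2 on 0 ≤ x ≤ a: ∫sin²(nπx/a) dx = a/2, ∫x·sin²(nπx/a) dx = a²/4, ∫x²·sin²(nπx/a) dx = a³·(1/6 − 1/(4n²π²)); higher powers xᵏ the same way, integrating xᵏ·cos(2nπx/a) by parts.
⟨x²⟩ = 10.381.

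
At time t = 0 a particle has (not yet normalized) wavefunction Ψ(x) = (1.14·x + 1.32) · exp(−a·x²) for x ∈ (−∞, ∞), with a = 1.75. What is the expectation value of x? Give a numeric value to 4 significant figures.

0.2230

⟨x⟩ = ∫ x·|Ψ|² dx / ∫|Ψ|² dx (integrals over the domain).
Expand each integrand as polynomial × e^(−2ax²) and use ∫x^(2j)·e^(−2ax²) dx = (2j−1)!!/(4a)^j · √(π/(2a)), odd powers → 0; here √(π/(2a)) = 0.94742.
State is unnormalized: ∫|Ψ|² dx = 1.8267, and ∫Ψ*·x·Ψ dx = 0.40733, so ⟨x⟩ = 0.40733 / 1.8267.
⟨x⟩ = 0.22299.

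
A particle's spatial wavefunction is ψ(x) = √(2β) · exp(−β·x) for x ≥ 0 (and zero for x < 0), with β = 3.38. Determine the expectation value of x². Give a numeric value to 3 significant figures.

0.0438

⟨x²⟩ = ∫ x²·|ψ|² dx (integrals over the domain).
Every integrand reduces to terms xʲ·e^(−2βx) on [0, ∞); use ∫₀^∞ xʲ·e^(−2βx) dx = j!/(2β)^(j+1).
⟨x²⟩ = 0.043766.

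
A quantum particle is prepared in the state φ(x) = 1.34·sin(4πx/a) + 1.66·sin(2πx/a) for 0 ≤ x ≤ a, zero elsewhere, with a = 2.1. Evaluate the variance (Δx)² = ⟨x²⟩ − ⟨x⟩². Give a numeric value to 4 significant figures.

Compute ⟨x⟩ and ⟨x²⟩ separately, then (Δx)² = ⟨x²⟩ − ⟨x⟩².
On 0 ≤ x ≤ a (j ≠ l): ∫sin²(jπx/a) dx = a/2, ∫sin(jπx/a)·sin(lπx/a) dx = 0; diagonal moments ∫x·sin²(jπx/a) dx = a²/4, ∫x²·sin²(jπx/a) dx = a³·(1/6 − 1/(4j²π²)); cross terms ∫x·sin(jπx/a)·sin(lπx/a) dx = 0 for j + l even and −4jla²/(π²(j² − l²)²) for j + l odd, ∫x²·sin(jπx/a)·sin(lπx/a) dx = (−1)^(j+l)·4jla³/(π²(j² − l²)²); higher powers the same way via product-to-sum and parts.
Normalization: ∫|φ|² dx = 4.7788.
⟨x⟩ = 1.0500 and ⟨x²⟩ = 1.6248.
(Δx)² = 1.6248 − (1.0500)² = 0.52230.

0.5223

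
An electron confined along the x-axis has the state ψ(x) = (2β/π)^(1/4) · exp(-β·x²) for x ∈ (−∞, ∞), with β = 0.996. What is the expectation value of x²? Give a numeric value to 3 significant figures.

⟨x²⟩ = ∫ x²·|ψ|² dx (integrals over the domain).
Gaussian moments: ∫x^(2j)·e^(−2βx²) dx = (2j−1)!!/(4β)^j · √(π/(2β)), odd powers integrate to 0; here √(π/(2β)) = 1.2558.
⟨x²⟩ = 0.25100.

0.251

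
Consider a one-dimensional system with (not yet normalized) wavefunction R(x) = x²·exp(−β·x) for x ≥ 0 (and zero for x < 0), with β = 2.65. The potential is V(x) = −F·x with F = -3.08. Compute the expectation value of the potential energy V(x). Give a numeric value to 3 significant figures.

2.91

⟨V⟩ = ∫ V(x)·|R|² dx / ∫|R|² dx.
Every integrand reduces to terms xʲ·e^(−2βx) on [0, ∞); use ∫₀^∞ xʲ·e^(−2βx) dx = j!/(2β)^(j+1).
State is unnormalized: ∫|R|² dx = 0.0057389, and ∫R*·V(x)·R dx = 0.016675, so ⟨V⟩ = 0.016675 / 0.0057389.
⟨V⟩ = 2.9057.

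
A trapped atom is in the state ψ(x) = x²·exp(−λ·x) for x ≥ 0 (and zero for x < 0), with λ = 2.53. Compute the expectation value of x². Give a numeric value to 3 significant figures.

⟨x²⟩ = ∫ x²·|ψ|² dx / ∫|ψ|² dx (integrals over the domain).
Every integrand reduces to terms xʲ·e^(−2λx) on [0, ∞); use ∫₀^∞ xʲ·e^(−2λx) dx = j!/(2λ)^(j+1).
State is unnormalized: ∫|ψ|² dx = 0.0072353, and ∫ψ*·x²·ψ dx = 0.0084777, so ⟨x²⟩ = 0.0084777 / 0.0072353.
⟨x²⟩ = 1.1717.

1.17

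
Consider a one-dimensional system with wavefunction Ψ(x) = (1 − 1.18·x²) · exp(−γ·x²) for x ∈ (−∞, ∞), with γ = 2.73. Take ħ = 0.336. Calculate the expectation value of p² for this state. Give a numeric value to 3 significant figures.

p² Ψ = −ħ² d²Ψ/dx²; ⟨p²⟩ = −ħ² ∫ Ψ*·Ψ'' dx / ∫|Ψ|² dx.
Expand each integrand as polynomial × e^(−2γx²) and use ∫x^(2j)·e^(−2γx²) dx = (2j−1)!!/(4γ)^j · √(π/(2γ)), odd powers → 0; here √(π/(2γ)) = 0.75854. Differentiate with the product rule, d/dx e^(−γx²) = −2γx·e^(−γx²).
State is unnormalized: ∫|Ψ|² dx = 0.62118, and ∫Ψ*·(−ħ² Ψ'') dx = 0.30342, so ⟨p²⟩ = 0.30342 / 0.62118.
⟨p²⟩ = 0.48846.

0.488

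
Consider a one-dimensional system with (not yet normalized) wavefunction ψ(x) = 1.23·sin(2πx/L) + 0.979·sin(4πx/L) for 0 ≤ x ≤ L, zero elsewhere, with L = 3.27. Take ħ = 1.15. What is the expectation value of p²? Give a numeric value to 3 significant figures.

p² ψ = −ħ² d²ψ/dx²; ⟨p²⟩ = −ħ² ∫ ψ*·ψ'' dx / ∫|ψ|² dx.
d²/dx² sin(jπx/L) = −(jπ/L)²·sin(jπx/L); on 0 ≤ x ≤ L, ∫sin²(jπx/L) dx = L/2 and ∫sin(jπx/L)·sin(lπx/L) dx = 0 for j ≠ l, so only diagonal terms survive in ∫|ψ|² and ∫ψ·ψ″; ∫ψ·ψ′ dx = [ψ²/2] between the walls = 0.
State is unnormalized: ∫|ψ|² dx = 4.0406, and ∫ψ*·(−ħ² ψ'') dx = 42.684, so ⟨p²⟩ = 42.684 / 4.0406.
⟨p²⟩ = 10.564.

10.6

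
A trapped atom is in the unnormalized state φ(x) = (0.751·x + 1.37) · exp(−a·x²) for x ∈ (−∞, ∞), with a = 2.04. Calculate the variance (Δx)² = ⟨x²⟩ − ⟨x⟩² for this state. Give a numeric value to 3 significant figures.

Compute ⟨x⟩ and ⟨x²⟩ separately, then (Δx)² = ⟨x²⟩ − ⟨x⟩².
Expand each integrand as polynomial × e^(−2ax²) and use ∫x^(2j)·e^(−2ax²) dx = (2j−1)!!/(4a)^j · √(π/(2a)), odd powers → 0; here √(π/(2a)) = 0.87750.
Normalization: ∫|φ|² dx = 1.7076.
⟨x⟩ = 0.12958 and ⟨x²⟩ = 0.13125.
(Δx)² = 0.13125 − (0.12958)² = 0.11446.

0.114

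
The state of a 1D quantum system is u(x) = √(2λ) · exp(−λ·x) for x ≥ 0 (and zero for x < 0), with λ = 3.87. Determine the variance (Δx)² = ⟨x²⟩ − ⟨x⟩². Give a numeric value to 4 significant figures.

Compute ⟨x⟩ and ⟨x²⟩ separately, then (Δx)² = ⟨x²⟩ − ⟨x⟩².
Every integrand reduces to terms xʲ·e^(−2λx) on [0, ∞); use ∫₀^∞ xʲ·e^(−2λx) dx = j!/(2λ)^(j+1).
⟨x⟩ = 0.12920 and ⟨x²⟩ = 0.033385.
(Δx)² = 0.033385 − (0.12920)² = 0.016692.

0.01669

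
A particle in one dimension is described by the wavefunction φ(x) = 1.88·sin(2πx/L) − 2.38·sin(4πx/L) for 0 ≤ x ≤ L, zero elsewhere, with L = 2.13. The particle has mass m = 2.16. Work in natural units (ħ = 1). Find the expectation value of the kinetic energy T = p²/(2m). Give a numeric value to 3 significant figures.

5.74

T = −(ħ²/2m) d²/dx², so ⟨T⟩ = −(ħ²/2m) ∫ φ*·φ'' dx / ∫|φ|² dx; with m = 2.16.
d²/dx² sin(jπx/L) = −(jπ/L)²·sin(jπx/L); on 0 ≤ x ≤ L, ∫sin²(jπx/L) dx = L/2 and ∫sin(jπx/L)·sin(lπx/L) dx = 0 for j ≠ l, so only diagonal terms survive in ∫|φ|² and ∫φ·φ″; ∫φ·φ′ dx = [φ²/2] between the walls = 0.
State is unnormalized: ∫|φ|² dx = 9.7967, and ∫φ*·(−ħ²/2m · φ'') dx = 56.187, so ⟨T⟩ = 56.187 / 9.7967.
⟨T⟩ = 5.7353.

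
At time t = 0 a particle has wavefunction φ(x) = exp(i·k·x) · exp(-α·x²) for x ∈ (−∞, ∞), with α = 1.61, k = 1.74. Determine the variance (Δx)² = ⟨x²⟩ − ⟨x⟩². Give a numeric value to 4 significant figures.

Compute ⟨x⟩ and ⟨x²⟩ separately, then (Δx)² = ⟨x²⟩ − ⟨x⟩².
Gaussian moments: ∫x^(2j)·e^(−2αx²) dx = (2j−1)!!/(4α)^j · √(π/(2α)), odd powers integrate to 0; here √(π/(2α)) = 0.98775.
Normalization: ∫|φ|² dx = 0.98775.
⟨x⟩ = 0.0000 and ⟨x²⟩ = 0.15528.
(Δx)² = 0.15528 − (0.0000)² = 0.15528.

0.1553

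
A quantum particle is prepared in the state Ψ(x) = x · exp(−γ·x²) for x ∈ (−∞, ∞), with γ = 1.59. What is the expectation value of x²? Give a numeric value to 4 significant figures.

⟨x²⟩ = ∫ x²·|Ψ|² dx / ∫|Ψ|² dx (integrals over the domain).
Expand each integrand as polynomial × e^(−2γx²) and use ∫x^(2j)·e^(−2γx²) dx = (2j−1)!!/(4γ)^j · √(π/(2γ)), odd powers → 0; here √(π/(2γ)) = 0.99394.
State is unnormalized: ∫|Ψ|² dx = 0.15628, and ∫Ψ*·x²·Ψ dx = 0.073717, so ⟨x²⟩ = 0.073717 / 0.15628.
⟨x²⟩ = 0.47170.

0.4717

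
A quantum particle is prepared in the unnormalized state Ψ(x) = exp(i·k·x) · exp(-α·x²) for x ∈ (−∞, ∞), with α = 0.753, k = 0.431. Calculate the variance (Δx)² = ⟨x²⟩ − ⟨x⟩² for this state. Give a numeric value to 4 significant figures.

Compute ⟨x⟩ and ⟨x²⟩ separately, then (Δx)² = ⟨x²⟩ − ⟨x⟩².
Gaussian moments: ∫x^(2j)·e^(−2αx²) dx = (2j−1)!!/(4α)^j · √(π/(2α)), odd powers integrate to 0; here √(π/(2α)) = 1.4443.
Normalization: ∫|Ψ|² dx = 1.4443.
⟨x⟩ = 0.0000 and ⟨x²⟩ = 0.33201.
(Δx)² = 0.33201 − (0.0000)² = 0.33201.

0.3320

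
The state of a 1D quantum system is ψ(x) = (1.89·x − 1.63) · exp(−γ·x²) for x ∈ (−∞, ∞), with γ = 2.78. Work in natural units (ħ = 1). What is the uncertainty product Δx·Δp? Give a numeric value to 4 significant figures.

0.5025

Δx = √(⟨x²⟩−⟨x⟩²), Δp = √(⟨p²⟩−⟨p⟩²).
Expand each integrand as polynomial × e^(−2γx²) and use ∫x^(2j)·e^(−2γx²) dx = (2j−1)!!/(4γ)^j · √(π/(2γ)), odd powers → 0; here √(π/(2γ)) = 0.75169. Differentiate with the product rule, d/dx e^(−γx²) = −2γx·e^(−γx²).
Normalization: ∫|ψ|² dx = 2.2386.
⟨x⟩ = -0.18605, ⟨x²⟩ = 0.10933 ⇒ Δx = 0.27334.
⟨p⟩ = 0.0000, ⟨p²⟩ = 3.3797 ⇒ Δp = 1.8384.
Δx·Δp = 0.50250.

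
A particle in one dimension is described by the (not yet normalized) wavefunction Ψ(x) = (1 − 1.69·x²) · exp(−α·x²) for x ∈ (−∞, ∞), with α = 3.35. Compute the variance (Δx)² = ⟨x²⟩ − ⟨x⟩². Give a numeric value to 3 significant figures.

0.0452

Compute ⟨x⟩ and ⟨x²⟩ separately, then (Δx)² = ⟨x²⟩ − ⟨x⟩².
Expand each integrand as polynomial × e^(−2αx²) and use ∫x^(2j)·e^(−2αx²) dx = (2j−1)!!/(4α)^j · √(π/(2α)), odd powers → 0; here √(π/(2α)) = 0.68476.
Normalization: ∫|Ψ|² dx = 0.54471.
⟨x⟩ = 0.0000 and ⟨x²⟩ = 0.045206.
(Δx)² = 0.045206 − (0.0000)² = 0.045206.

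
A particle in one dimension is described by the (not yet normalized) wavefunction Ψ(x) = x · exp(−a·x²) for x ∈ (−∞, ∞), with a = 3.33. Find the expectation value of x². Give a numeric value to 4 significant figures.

⟨x²⟩ = ∫ x²·|Ψ|² dx / ∫|Ψ|² dx (integrals over the domain).
Expand each integrand as polynomial × e^(−2ax²) and use ∫x^(2j)·e^(−2ax²) dx = (2j−1)!!/(4a)^j · √(π/(2a)), odd powers → 0; here √(π/(2a)) = 0.68681.
State is unnormalized: ∫|Ψ|² dx = 0.051562, and ∫Ψ*·x²·Ψ dx = 0.011613, so ⟨x²⟩ = 0.011613 / 0.051562.
⟨x²⟩ = 0.22523.

0.2252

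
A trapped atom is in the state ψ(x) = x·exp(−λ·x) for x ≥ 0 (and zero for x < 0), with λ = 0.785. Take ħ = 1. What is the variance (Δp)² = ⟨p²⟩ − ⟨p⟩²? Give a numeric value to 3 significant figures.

Compute ⟨p⟩ and ⟨p²⟩ separately; (Δp)² = ⟨p²⟩ − ⟨p⟩².
Differentiate x·exp(−λ·x) with the product rule; every integrand then reduces to terms xʲ·e^(−2λx) on [0, ∞), with ∫₀^∞ xʲ·e^(−2λx) dx = j!/(2λ)^(j+1).
Normalization: ∫|ψ|² dx = 0.51681.
⟨p⟩ = 0.0000 and ⟨p²⟩ = 0.61623.
(Δp)² = 0.61623 − (0.0000)² = 0.61623.

0.616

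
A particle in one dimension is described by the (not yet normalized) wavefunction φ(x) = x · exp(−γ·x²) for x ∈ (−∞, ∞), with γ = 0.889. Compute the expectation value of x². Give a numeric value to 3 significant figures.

⟨x²⟩ = ∫ x²·|φ|² dx / ∫|φ|² dx (integrals over the domain).
Expand each integrand as polynomial × e^(−2γx²) and use ∫x^(2j)·e^(−2γx²) dx = (2j−1)!!/(4γ)^j · √(π/(2γ)), odd powers → 0; here √(π/(2γ)) = 1.3293.
State is unnormalized: ∫|φ|² dx = 0.37381, and ∫φ*·x²·φ dx = 0.31536, so ⟨x²⟩ = 0.31536 / 0.37381.
⟨x²⟩ = 0.84364.

0.844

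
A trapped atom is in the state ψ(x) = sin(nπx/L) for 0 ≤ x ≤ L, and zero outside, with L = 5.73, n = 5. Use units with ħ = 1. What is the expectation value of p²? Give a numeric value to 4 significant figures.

p² ψ = −ħ² d²ψ/dx²; ⟨p²⟩ = −ħ² ∫ ψ*·ψ'' dx / ∫|ψ|² dx.
d/dx sin(nπx/L) = (nπ/L)·cos(nπx/L) and d²/dx² sin(nπx/L) = −(nπ/L)²·sin(nπx/L); on 0 ≤ x ≤ L, ∫sin²(nπx/L) dx = L/2 and ∫sin(nπx/L)·cos(nπx/L) dx = 0.
State is unnormalized: ∫|ψ|² dx = 2.8650, and ∫ψ*·(−ħ² ψ'') dx = 21.531, so ⟨p²⟩ = 21.531 / 2.8650.
⟨p²⟩ = 7.5150.

7.515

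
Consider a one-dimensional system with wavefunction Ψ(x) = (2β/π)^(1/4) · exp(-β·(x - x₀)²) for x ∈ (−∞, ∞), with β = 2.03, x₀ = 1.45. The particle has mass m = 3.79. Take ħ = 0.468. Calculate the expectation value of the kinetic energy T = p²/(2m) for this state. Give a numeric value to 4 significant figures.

0.05866

T = −(ħ²/2m) d²/dx², so ⟨T⟩ = −(ħ²/2m) ∫ Ψ*·Ψ'' dx; with m = 3.79.
Gaussian moments (u = x − x₀): ∫u^(2j)·e^(−2βu²) du = (2j−1)!!/(4β)^j · √(π/(2β)), odd powers integrate to 0; here √(π/(2β)) = 0.87965. Derivatives: d/dx e^(−βu²) = −2βu·e^(−βu²), d²/dx² e^(−βu²) = (4β²u² − 2β)·e^(−βu²).
⟨T⟩ = 0.058657.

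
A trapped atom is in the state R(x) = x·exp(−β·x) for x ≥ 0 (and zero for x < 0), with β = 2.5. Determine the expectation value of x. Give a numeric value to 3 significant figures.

0.600

⟨x⟩ = ∫ x·|R|² dx / ∫|R|² dx (integrals over the domain).
Every integrand reduces to terms xʲ·e^(−2βx) on [0, ∞); use ∫₀^∞ xʲ·e^(−2βx) dx = j!/(2β)^(j+1).
State is unnormalized: ∫|R|² dx = 0.016000, and ∫R*·x·R dx = 0.0096000, so ⟨x⟩ = 0.0096000 / 0.016000.
⟨x⟩ = 0.60000.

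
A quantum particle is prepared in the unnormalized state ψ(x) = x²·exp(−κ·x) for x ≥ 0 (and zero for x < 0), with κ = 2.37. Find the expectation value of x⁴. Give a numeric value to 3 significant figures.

3.33

⟨x⁴⟩ = ∫ x⁴·|ψ|² dx / ∫|ψ|² dx (integrals over the domain).
Every integrand reduces to terms xʲ·e^(−2κx) on [0, ∞); use ∫₀^∞ xʲ·e^(−2κx) dx = j!/(2κ)^(j+1).
State is unnormalized: ∫|ψ|² dx = 0.010030, and ∫ψ*·x⁴·ψ dx = 0.033382, so ⟨x⁴⟩ = 0.033382 / 0.010030.
⟨x⁴⟩ = 3.3281.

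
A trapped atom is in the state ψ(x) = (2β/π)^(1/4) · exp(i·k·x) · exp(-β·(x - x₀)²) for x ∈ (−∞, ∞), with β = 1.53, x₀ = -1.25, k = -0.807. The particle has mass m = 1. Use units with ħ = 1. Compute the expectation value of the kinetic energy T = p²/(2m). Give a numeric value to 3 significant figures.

T = −(ħ²/2m) d²/dx², so ⟨T⟩ = −(ħ²/2m) ∫ ψ*·ψ'' dx; with m = 1.
Gaussian moments (u = x − x₀): ∫u^(2j)·e^(−2βu²) du = (2j−1)!!/(4β)^j · √(π/(2β)), odd powers integrate to 0; here √(π/(2β)) = 1.0132. Derivatives: ψ′ = (ik − 2βu)·ψ, ψ″ = ((ik − 2βu)² − 2β)·ψ; the odd-in-u pieces drop out.
⟨T⟩ = 1.0906.

1.09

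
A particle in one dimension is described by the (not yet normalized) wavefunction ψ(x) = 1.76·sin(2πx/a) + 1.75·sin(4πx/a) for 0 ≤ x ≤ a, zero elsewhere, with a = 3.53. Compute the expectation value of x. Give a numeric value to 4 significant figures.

1.765

⟨x⟩ = ∫ x·|ψ|² dx / ∫|ψ|² dx (integrals over the domain).
On 0 ≤ x ≤ a (j ≠ l): ∫sin²(jπx/a) dx = a/2, ∫sin(jπx/a)·sin(lπx/a) dx = 0; diagonal moments ∫x·sin²(jπx/a) dx = a²/4, ∫x²·sin²(jπx/a) dx = a³·(1/6 − 1/(4j²π²)); cross terms ∫x·sin(jπx/a)·sin(lπx/a) dx = 0 for j + l even and −4jla²/(π²(j² − l²)²) for j + l odd, ∫x²·sin(jπx/a)·sin(lπx/a) dx = (−1)^(j+l)·4jla³/(π²(j² − l²)²); higher powers the same way via product-to-sum and parts.
State is unnormalized: ∫|ψ|² dx = 10.873, and ∫ψ*·x·ψ dx = 19.190, so ⟨x⟩ = 19.190 / 10.873.
⟨x⟩ = 1.7650.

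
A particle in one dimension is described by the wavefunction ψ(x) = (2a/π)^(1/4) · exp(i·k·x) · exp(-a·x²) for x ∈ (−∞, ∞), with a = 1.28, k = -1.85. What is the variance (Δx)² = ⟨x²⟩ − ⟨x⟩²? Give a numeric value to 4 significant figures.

0.1953

Compute ⟨x⟩ and ⟨x²⟩ separately, then (Δx)² = ⟨x²⟩ − ⟨x⟩².
Gaussian moments: ∫x^(2j)·e^(−2ax²) dx = (2j−1)!!/(4a)^j · √(π/(2a)), odd powers integrate to 0; here √(π/(2a)) = 1.1078.
⟨x⟩ = 0.0000 and ⟨x²⟩ = 0.19531.
(Δx)² = 0.19531 − (0.0000)² = 0.19531.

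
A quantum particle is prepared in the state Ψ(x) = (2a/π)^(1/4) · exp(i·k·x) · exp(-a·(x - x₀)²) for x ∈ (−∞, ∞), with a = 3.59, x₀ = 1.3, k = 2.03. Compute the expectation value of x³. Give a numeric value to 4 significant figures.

⟨x³⟩ = ∫ x³·|Ψ|² dx (integrals over the domain).
Gaussian moments (u = x − x₀): ∫u^(2j)·e^(−2au²) du = (2j−1)!!/(4a)^j · √(π/(2a)), odd powers integrate to 0; here √(π/(2a)) = 0.66147.
⟨x³⟩ = 2.4686.

2.469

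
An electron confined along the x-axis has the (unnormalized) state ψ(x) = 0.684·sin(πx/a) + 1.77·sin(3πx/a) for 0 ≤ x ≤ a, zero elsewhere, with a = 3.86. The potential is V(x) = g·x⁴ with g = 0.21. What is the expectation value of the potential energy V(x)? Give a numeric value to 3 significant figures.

10.3

⟨V⟩ = ∫ V(x)·|ψ|² dx / ∫|ψ|² dx.
On 0 ≤ x ≤ a (j ≠ l): ∫sin²(jπx/a) dx = a/2, ∫sin(jπx/a)·sin(lπx/a) dx = 0; diagonal moments ∫x·sin²(jπx/a) dx = a²/4, ∫x²·sin²(jπx/a) dx = a³·(1/6 − 1/(4j²π²)); cross terms ∫x·sin(jπx/a)·sin(lπx/a) dx = 0 for j + l even and −4jla²/(π²(j² − l²)²) for j + l odd, ∫x²·sin(jπx/a)·sin(lπx/a) dx = (−1)^(j+l)·4jla³/(π²(j² − l²)²); higher powers the same way via product-to-sum and parts.
State is unnormalized: ∫|ψ|² dx = 6.9495, and ∫ψ*·V(x)·ψ dx = 71.470, so ⟨V⟩ = 71.470 / 6.9495.
⟨V⟩ = 10.284.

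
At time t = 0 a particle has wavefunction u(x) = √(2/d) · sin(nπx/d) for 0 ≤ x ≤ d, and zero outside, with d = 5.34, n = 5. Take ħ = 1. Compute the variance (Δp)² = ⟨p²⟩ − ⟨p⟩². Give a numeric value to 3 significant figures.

Compute ⟨p⟩ and ⟨p²⟩ separately; (Δp)² = ⟨p²⟩ − ⟨p⟩².
d/dx sin(nπx/d) = (nπ/d)·cos(nπx/d) and d²/dx² sin(nπx/d) = −(nπ/d)²·sin(nπx/d); on 0 ≤ x ≤ d, ∫sin²(nπx/d) dx = d/2 and ∫sin(nπx/d)·cos(nπx/d) dx = 0.
⟨p⟩ = 0.0000 and ⟨p²⟩ = 8.6528.
(Δp)² = 8.6528 − (0.0000)² = 8.6528.

8.65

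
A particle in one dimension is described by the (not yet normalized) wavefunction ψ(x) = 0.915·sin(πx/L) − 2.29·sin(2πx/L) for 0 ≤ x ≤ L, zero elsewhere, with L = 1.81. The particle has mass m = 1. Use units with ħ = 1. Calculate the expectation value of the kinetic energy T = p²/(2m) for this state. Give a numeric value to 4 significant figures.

5.403

T = −(ħ²/2m) d²/dx², so ⟨T⟩ = −(ħ²/2m) ∫ ψ*·ψ'' dx / ∫|ψ|² dx; with m = 1.
d²/dx² sin(jπx/L) = −(jπ/L)²·sin(jπx/L); on 0 ≤ x ≤ L, ∫sin²(jπx/L) dx = L/2 and ∫sin(jπx/L)·sin(lπx/L) dx = 0 for j ≠ l, so only diagonal terms survive in ∫|ψ|² and ∫ψ·ψ″; ∫ψ·ψ′ dx = [ψ²/2] between the walls = 0.
State is unnormalized: ∫|ψ|² dx = 5.5036, and ∫ψ*·(−ħ²/2m · ψ'') dx = 29.736, so ⟨T⟩ = 29.736 / 5.5036.
⟨T⟩ = 5.4031.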